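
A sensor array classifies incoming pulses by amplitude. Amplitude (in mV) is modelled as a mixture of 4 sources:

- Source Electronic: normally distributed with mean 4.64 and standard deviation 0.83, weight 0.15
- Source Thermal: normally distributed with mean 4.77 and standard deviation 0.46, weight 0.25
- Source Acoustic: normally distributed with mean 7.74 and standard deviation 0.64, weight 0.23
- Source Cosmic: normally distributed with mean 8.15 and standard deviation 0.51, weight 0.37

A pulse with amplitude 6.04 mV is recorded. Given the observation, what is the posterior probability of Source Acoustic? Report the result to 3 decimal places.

0.159

The responsibility of component k is π_k f_k(x) divided by Σ_j π_j f_j(x).
Component likelihoods at x = 6.04 mV:
  f_Electronic = (1/(0.83·√(2π)))·exp(−(6.04−4.64)²/(2·0.83²)) = 0.480653·exp(-1.42256) = 0.115884
  f_Thermal = (1/(0.46·√(2π)))·exp(−(6.04−4.77)²/(2·0.46²)) = 0.867266·exp(-3.81120) = 0.0191853
  f_Acoustic = (1/(0.64·√(2π)))·exp(−(6.04−7.74)²/(2·0.64²)) = 0.623347·exp(-3.52783) = 0.0183068
  f_Cosmic = (1/(0.51·√(2π)))·exp(−(6.04−8.15)²/(2·0.51²)) = 0.782240·exp(-8.55844) = 0.000150126
Unnormalised posteriors:
  π_Electronic·f_Electronic = 0.15 × 0.115884 = 0.0173826
  π_Thermal·f_Thermal = 0.25 × 0.0191853 = 0.00479633
  π_Acoustic·f_Acoustic = 0.23 × 0.0183068 = 0.00421056
  π_Cosmic·f_Cosmic = 0.37 × 0.000150126 = 5.55468e-05
Marginal: 0.0173826 + 0.00479633 + 0.00421056 + 5.55468e-05 = 0.026445
P(Source Acoustic | 6.04 mV) ≈ 0.159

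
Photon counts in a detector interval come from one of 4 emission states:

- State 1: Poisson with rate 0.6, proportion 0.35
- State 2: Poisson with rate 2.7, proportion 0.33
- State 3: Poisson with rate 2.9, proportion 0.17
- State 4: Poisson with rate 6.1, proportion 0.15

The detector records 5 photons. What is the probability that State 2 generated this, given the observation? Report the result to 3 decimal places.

0.400

By Bayes' theorem, P(k | x) = P(Z=k) f_k(x) / Σ_j P(Z=j) f_j(x).
Poisson probabilities:
  f_1 = e^(−0.6)·0.6^5/5! = 0.00035563
  f_2 = e^(−2.7)·2.7^5/5! = 0.0803605
  f_3 = e^(−2.9)·2.9^5/5! = 0.0940491
  f_4 = e^(−6.1)·6.1^5/5! = 0.15786
Prior × likelihood for each component:
  P(Z=1)·f_1 = 0.35 × 0.00035563 = 0.00012447
  P(Z=2)·f_2 = 0.33 × 0.0803605 = 0.026519
  P(Z=3)·f_3 = 0.17 × 0.0940491 = 0.0159884
  P(Z=4)·f_4 = 0.15 × 0.15786 = 0.023679
Evidence: 0.00012447 + 0.026519 + 0.0159884 + 0.023679 = 0.0663107
P(State 2 | data) = 0.026519 / 0.0663107 ≈ 0.400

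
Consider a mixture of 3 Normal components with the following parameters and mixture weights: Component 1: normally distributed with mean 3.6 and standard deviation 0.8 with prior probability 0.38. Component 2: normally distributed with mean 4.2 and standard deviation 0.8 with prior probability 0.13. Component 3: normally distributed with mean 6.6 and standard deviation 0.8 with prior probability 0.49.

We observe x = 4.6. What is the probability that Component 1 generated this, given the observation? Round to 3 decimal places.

0.561

The responsibility of component k is π_k f_k(x) divided by Σ_j π_j f_j(x).
Normal densities:
  f_1 = (1/(0.8·√(2π)))·exp(−(4.6−3.6)²/(2·0.8²)) = 0.498678·exp(-0.78125) = 0.228311
  f_2 = (1/(0.8·√(2π)))·exp(−(4.6−4.2)²/(2·0.8²)) = 0.498678·exp(-0.12500) = 0.440082
  f_3 = (1/(0.8·√(2π)))·exp(−(4.6−6.6)²/(2·0.8²)) = 0.498678·exp(-3.12500) = 0.0219104
Multiply by the mixture weights:
  π_1·f_1 = 0.38 × 0.228311 = 0.0867583
  π_2·f_2 = 0.13 × 0.440082 = 0.0572106
  π_3·f_3 = 0.49 × 0.0219104 = 0.0107361
Normaliser: 0.0867583 + 0.0572106 + 0.0107361 = 0.154705
P(Component 1 | the observation) = 0.0867583 / 0.154705 ≈ 0.561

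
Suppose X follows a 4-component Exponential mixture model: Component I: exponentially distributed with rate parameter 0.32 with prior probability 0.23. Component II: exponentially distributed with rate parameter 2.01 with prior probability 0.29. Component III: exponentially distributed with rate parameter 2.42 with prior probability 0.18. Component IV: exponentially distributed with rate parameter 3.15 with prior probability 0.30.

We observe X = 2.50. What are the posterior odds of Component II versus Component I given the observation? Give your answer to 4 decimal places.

Since P(k|x) ∝ π_k f_k(x), the posterior odds are π_i f_i(x) / (π_j f_j(x)).
Component likelihoods at x = 2.50:
  f_I = 0.143785
  f_II = 0.0132089
  f_III = 0.00570603
  f_IV = 0.00119741
Odds = (0.29/0.23) × (0.0132089/0.143785) = 1.26087 × 0.0918654 ≈ 0.1158

0.1158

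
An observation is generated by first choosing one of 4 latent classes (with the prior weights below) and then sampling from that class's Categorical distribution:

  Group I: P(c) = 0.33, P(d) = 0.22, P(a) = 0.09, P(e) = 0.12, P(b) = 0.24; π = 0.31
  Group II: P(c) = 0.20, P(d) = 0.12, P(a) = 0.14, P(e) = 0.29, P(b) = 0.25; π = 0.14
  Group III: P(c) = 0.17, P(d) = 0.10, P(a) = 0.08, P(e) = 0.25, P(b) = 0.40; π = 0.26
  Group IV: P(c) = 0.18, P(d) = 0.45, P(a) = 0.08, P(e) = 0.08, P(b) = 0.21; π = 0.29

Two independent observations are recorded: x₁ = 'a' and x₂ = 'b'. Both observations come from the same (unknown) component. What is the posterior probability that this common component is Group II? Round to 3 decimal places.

0.198

Apply Bayes' rule: the posterior for each component is proportional to its prior times its likelihood at x.
Since both observations come from the same component, the likelihood for component k is f_k(x₁)·f_k(x₂).
  p_I = [0.09] × [0.24] = 0.0216
  p_II = [0.14] × [0.25] = 0.035
  p_III = [0.08] × [0.4] = 0.032
  p_IV = [0.08] × [0.21] = 0.0168
Prior × likelihood for each component:
  P(Z=I)·p_I = 0.31 × 0.0216 = 0.006696
  P(Z=II)·p_II = 0.14 × 0.035 = 0.0049
  P(Z=III)·p_III = 0.26 × 0.032 = 0.00832
  P(Z=IV)·p_IV = 0.29 × 0.0168 = 0.004872
Normaliser: 0.006696 + 0.0049 + 0.00832 + 0.004872 = 0.024788
Responsibility of Group II: 0.0049 / 0.024788 ≈ 0.198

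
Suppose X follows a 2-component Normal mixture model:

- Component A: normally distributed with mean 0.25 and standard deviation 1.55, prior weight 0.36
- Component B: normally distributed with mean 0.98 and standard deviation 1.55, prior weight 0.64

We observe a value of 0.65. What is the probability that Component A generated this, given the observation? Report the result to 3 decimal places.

Apply Bayes' rule: the posterior for each component is proportional to its prior times its likelihood at x.
Evaluate each component's likelihood at the observed value:
  f_A = 0.248953
  f_B = 0.251614
Unnormalised posteriors:
  π_A·f_A = 0.36 × 0.248953 = 0.089623
  π_B·f_B = 0.64 × 0.251614 = 0.161033
Normaliser: 0.089623 + 0.161033 = 0.250656
P(Component A | the observation) = 0.089623 / 0.250656 ≈ 0.358

0.358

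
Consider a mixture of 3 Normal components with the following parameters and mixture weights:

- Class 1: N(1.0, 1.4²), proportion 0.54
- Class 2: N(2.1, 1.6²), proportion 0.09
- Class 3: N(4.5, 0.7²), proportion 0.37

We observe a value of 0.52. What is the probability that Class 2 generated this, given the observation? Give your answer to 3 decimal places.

By Bayes' theorem, P(k | x) = π_k f_k(x) / Σ_j π_j f_j(x).
Component likelihoods at x = 0.52:
  f_1 = 0.268693
  f_2 = 0.153122
  f_3 = 5.44525e-08
Multiply by the mixture weights:
  π_1·f_1 = 0.54 × 0.268693 = 0.145094
  π_2·f_2 = 0.09 × 0.153122 = 0.013781
  π_3·f_3 = 0.37 × 5.44525e-08 = 2.01474e-08
Sum: 0.145094 + 0.013781 + 2.01474e-08 = 0.158875
P(Class 2 | data) ≈ 0.087

0.087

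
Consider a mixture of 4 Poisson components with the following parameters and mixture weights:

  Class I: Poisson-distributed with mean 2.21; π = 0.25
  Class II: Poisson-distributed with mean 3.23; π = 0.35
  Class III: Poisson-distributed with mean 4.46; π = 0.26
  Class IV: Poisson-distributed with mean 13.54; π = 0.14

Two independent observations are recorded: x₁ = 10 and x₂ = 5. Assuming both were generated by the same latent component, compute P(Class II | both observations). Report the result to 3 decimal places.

The responsibility of component k is w_k f_k(x) divided by Σ_j w_j f_j(x).
Since both observations come from the same component, the likelihood for component k is f_k(x₁)·f_k(x₂).
  f_I = [e^(−2.21)·2.21^10/10! = 8.40173e-05] × [0.0481936] = 4.0491e-06
  f_II = [e^(−3.23)·3.23^10/10! = 0.00134738] × [0.115894] = 0.000156153
  f_III = [e^(−4.46)·4.46^10/10! = 0.00992275] × [0.170036] = 0.00168722
  f_IV = [e^(−13.54)·13.54^10/10! = 0.0751755] × [0.00499534] = 0.000375527
Weight by the priors:
  w_I·f_I = 0.25 × 4.0491e-06 = 1.01227e-06
  w_II·f_II = 0.35 × 0.000156153 = 5.46537e-05
  w_III·f_III = 0.26 × 0.00168722 = 0.000438677
  w_IV·f_IV = 0.14 × 0.000375527 = 5.25738e-05
Marginal: 1.01227e-06 + 5.46537e-05 + 0.000438677 + 5.25738e-05 = 0.000546917
P(Class II | x) = 5.46537e-05 / 0.000546917 ≈ 0.100

0.100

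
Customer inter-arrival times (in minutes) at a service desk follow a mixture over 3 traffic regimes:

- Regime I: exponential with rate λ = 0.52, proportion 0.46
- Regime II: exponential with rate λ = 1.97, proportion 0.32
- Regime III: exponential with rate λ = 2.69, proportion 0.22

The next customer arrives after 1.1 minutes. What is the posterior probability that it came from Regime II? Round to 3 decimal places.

0.303

Posterior ∝ prior × likelihood, so P(k | x) ∝ P(Z=k) f_k(x); normalise over all components.
Exponential densities:
  p_I = 0.52·e^(−0.52·1.1) = 0.52·e^(−0.5720) = 0.293486
  p_II = 1.97·e^(−1.97·1.1) = 1.97·e^(−2.1670) = 0.225606
  p_III = 2.69·e^(−2.69·1.1) = 2.69·e^(−2.9590) = 0.139532
Multiply by the mixture weights:
  P(Z=I)·p_I = 0.46 × 0.293486 = 0.135003
  P(Z=II)·p_II = 0.32 × 0.225606 = 0.0721938
  P(Z=III)·p_III = 0.22 × 0.139532 = 0.0306971
Denominator: 0.135003 + 0.0721938 + 0.0306971 = 0.237894
P(Regime II | data) = 0.0721938 / 0.237894 ≈ 0.303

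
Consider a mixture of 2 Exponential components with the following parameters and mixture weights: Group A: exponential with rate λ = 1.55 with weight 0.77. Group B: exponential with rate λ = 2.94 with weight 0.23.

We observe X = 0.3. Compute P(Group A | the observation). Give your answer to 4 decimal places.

0.7281

The responsibility of component k is P(Z=k) f_k(x) divided by Σ_j P(Z=j) f_j(x).
Exponential densities:
  p_A = 0.973609
  p_B = 1.21703
Prior × likelihood for each component:
  P(Z=A)·p_A = 0.77 × 0.973609 = 0.749679
  P(Z=B)·p_B = 0.23 × 1.21703 = 0.279916
Marginal: 0.749679 + 0.279916 = 1.0296
P(Group A | 0.3) ≈ 0.7281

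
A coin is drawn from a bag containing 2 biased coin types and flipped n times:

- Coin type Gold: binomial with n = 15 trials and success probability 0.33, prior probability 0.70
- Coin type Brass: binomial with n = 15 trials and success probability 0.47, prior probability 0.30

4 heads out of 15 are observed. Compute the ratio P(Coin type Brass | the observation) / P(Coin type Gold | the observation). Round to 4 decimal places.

0.1338

Only the two components matter; the odds are (w_i f_i(x)) / (w_j f_j(x)).
Evaluate each component's likelihood at the observed value:
  L_Gold = C(15,4)·0.33^4·0.67^11 = 1365·0.0118592·0.012213 = 0.197702
  L_Brass = C(15,4)·0.47^4·0.53^11 = 1365·0.0487968·0.000926904 = 0.0617389
Odds = (0.30/0.70) × (0.0617389/0.197702) = 0.428571 × 0.312282 ≈ 0.1338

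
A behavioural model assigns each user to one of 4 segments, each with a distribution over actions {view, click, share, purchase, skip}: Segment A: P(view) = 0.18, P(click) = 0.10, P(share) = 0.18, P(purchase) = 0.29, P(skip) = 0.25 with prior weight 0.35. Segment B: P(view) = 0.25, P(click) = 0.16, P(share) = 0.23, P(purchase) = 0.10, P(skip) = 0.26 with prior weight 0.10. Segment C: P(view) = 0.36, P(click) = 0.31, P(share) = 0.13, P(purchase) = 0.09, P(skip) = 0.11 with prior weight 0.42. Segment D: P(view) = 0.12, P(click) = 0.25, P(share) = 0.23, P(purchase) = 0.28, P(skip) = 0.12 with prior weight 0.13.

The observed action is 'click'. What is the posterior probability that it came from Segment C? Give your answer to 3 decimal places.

0.609

P(component k | x) = w_k·f_k(x) / marginal(x), where marginal(x) = Σ_j w_j·f_j(x).
Component likelihoods at x = 'click':
  p_A = P(click | comp) = 0.10
  p_B = P(click | comp) = 0.16
  p_C = P(click | comp) = 0.31
  p_D = P(click | comp) = 0.25
Weight by the priors:
  w_A·p_A = 0.35 × 0.1 = 0.035
  w_B·p_B = 0.10 × 0.16 = 0.016
  w_C·p_C = 0.42 × 0.31 = 0.1302
  w_D·p_D = 0.13 × 0.25 = 0.0325
Marginal: 0.035 + 0.016 + 0.1302 + 0.0325 = 0.2137
So the posterior for Segment C is 0.1302 / 0.2137 ≈ 0.609.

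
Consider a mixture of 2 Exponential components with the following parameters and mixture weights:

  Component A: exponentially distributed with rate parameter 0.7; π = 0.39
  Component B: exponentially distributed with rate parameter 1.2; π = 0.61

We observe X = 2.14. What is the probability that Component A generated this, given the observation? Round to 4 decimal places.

By Bayes' theorem, P(k | x) = w_k f_k(x) / Σ_j w_j f_j(x).
Evaluate each component's likelihood at the observed value:
  f_A = 0.7·e^(−0.7·2.14) = 0.7·e^(−1.4980) = 0.156504
  f_B = 1.2·e^(−1.2·2.14) = 1.2·e^(−2.5680) = 0.0920265
Weight by the priors:
  w_A·f_A = 0.39 × 0.156504 = 0.0610365
  w_B·f_B = 0.61 × 0.0920265 = 0.0561362
Sum: 0.0610365 + 0.0561362 = 0.117173
Responsibility of Component A: 0.0610365 / 0.117173 ≈ 0.5209

0.5209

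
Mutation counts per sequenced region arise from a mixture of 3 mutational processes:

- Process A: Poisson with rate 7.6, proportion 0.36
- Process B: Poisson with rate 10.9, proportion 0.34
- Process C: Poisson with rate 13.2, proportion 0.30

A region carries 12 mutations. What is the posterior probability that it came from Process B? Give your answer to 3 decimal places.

0.443

P(component k | x) = π_k·f_k(x) / marginal(x), where marginal(x) = Σ_j π_j·f_j(x).
Poisson probabilities:
  f_A = e^(−7.6)·7.6^12/12! = 0.0387961
  f_B = e^(−10.9)·10.9^12/12! = 0.108385
  f_C = e^(−13.2)·13.2^12/12! = 0.108109
Weight by the priors:
  π_A·f_A = 0.36 × 0.0387961 = 0.0139666
  π_B·f_B = 0.34 × 0.108385 = 0.0368511
  π_C·f_C = 0.30 × 0.108109 = 0.0324328
Normaliser: 0.0139666 + 0.0368511 + 0.0324328 = 0.0832505
Responsibility of Process B: 0.0368511 / 0.0832505 ≈ 0.443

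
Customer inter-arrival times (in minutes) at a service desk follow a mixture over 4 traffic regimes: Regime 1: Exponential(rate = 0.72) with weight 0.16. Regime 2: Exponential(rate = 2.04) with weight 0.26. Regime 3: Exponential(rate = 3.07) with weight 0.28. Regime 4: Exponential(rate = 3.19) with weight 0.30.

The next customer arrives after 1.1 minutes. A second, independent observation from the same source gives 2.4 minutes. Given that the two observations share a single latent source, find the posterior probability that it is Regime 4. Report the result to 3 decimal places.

Apply Bayes' rule: the posterior for each component is proportional to its prior times its likelihood at x.
Since both observations come from the same component, the likelihood for component k is f_k(x₁)·f_k(x₂).
  p_1 = [0.72·e^(−0.72·1.1) = 0.72·e^(−0.7920) = 0.326115] × [0.1279] = 0.0417103
  p_2 = [2.04·e^(−2.04·1.1) = 2.04·e^(−2.2440) = 0.216308] × [0.0152519] = 0.00329912
  p_3 = [3.07·e^(−3.07·1.1) = 3.07·e^(−3.3770) = 0.10484] × [0.00193757] = 0.000203134
  p_4 = [3.19·e^(−3.19·1.1) = 3.19·e^(−3.5090) = 0.0954666] × [0.0015095] = 0.000144106
Prior × likelihood for each component:
  P(Z=1)·p_1 = 0.16 × 0.0417103 = 0.00667364
  P(Z=2)·p_2 = 0.26 × 0.00329912 = 0.00085777
  P(Z=3)·p_3 = 0.28 × 0.000203134 = 5.68775e-05
  P(Z=4)·p_4 = 0.30 × 0.000144106 = 4.32319e-05
Marginal: 0.00667364 + 0.00085777 + 5.68775e-05 + 4.32319e-05 = 0.00763152
P(Regime 4 | x) ≈ 0.006

0.006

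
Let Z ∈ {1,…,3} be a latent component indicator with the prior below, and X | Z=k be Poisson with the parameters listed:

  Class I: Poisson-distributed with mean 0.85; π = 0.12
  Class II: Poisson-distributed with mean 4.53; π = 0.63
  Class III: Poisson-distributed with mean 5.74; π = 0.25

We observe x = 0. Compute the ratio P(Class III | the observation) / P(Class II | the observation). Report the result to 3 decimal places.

0.118

The posterior odds equal the prior odds times the likelihood ratio: (w_i/w_j)·(f_i(x)/f_j(x)).
Component likelihoods at x = 0:
  p_I = e^(−0.85)·0.85^0/0! = 0.427415
  p_II = e^(−4.53)·4.53^0/0! = 0.0107807
  p_III = e^(−5.74)·5.74^0/0! = 0.00321477
Odds = (0.25/0.63) × (0.00321477/0.0107807) = 0.396825 × 0.298197 ≈ 0.118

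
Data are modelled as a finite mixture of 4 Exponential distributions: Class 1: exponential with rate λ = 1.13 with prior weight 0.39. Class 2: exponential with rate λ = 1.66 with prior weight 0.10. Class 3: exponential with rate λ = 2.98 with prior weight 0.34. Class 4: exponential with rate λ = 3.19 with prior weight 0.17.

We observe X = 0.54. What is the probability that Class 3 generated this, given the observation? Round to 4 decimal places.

Posterior ∝ prior × likelihood, so P(k | x) ∝ w_k f_k(x); normalise over all components.
Component likelihoods at x = 0.54:
  f_1 = 1.13·e^(−1.13·0.54) = 1.13·e^(−0.6102) = 0.613864
  f_2 = 1.66·e^(−1.66·0.54) = 1.66·e^(−0.8964) = 0.67734
  f_3 = 2.98·e^(−2.98·0.54) = 2.98·e^(−1.6092) = 0.596142
  f_4 = 3.19·e^(−3.19·0.54) = 3.19·e^(−1.7226) = 0.569738
Unnormalised posteriors:
  w_1·f_1 = 0.39 × 0.613864 = 0.239407
  w_2·f_2 = 0.10 × 0.67734 = 0.067734
  w_3·f_3 = 0.34 × 0.596142 = 0.202688
  w_4·f_4 = 0.17 × 0.569738 = 0.0968554
Evidence: 0.239407 + 0.067734 + 0.202688 + 0.0968554 = 0.606684
Responsibility of Class 3: 0.202688 / 0.606684 ≈ 0.3341

0.3341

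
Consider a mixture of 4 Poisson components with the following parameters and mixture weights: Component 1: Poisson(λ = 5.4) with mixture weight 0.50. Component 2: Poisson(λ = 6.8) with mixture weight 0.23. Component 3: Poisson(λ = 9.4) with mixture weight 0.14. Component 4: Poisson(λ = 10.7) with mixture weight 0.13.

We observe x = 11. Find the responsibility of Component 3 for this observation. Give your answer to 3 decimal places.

0.321

The responsibility of component k is π_k f_k(x) divided by Σ_j π_j f_j(x).
Poisson probabilities:
  L_1 = 0.0128821
  L_2 = 0.0401088
  L_3 = 0.104926
  L_4 = 0.118882
Unnormalised posteriors:
  π_1·L_1 = 0.50 × 0.0128821 = 0.00644103
  π_2·L_2 = 0.23 × 0.0401088 = 0.00922503
  π_3·L_3 = 0.14 × 0.104926 = 0.0146896
  π_4·L_4 = 0.13 × 0.118882 = 0.0154546
Sum: 0.00644103 + 0.00922503 + 0.0146896 + 0.0154546 = 0.0458103
P(Component 3 | data) ≈ 0.321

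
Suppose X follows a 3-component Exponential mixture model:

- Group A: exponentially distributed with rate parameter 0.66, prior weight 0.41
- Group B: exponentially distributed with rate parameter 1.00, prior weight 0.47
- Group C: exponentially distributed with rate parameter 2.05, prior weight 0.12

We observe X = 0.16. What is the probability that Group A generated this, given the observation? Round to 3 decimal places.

0.296

The responsibility of component k is w_k f_k(x) divided by Σ_j w_j f_j(x).
Evaluate each component's likelihood at the observed value:
  f_A = 0.593858
  f_B = 0.852144
  f_C = 1.47674
Multiply by the mixture weights:
  w_A·f_A = 0.41 × 0.593858 = 0.243482
  w_B·f_B = 0.47 × 0.852144 = 0.400508
  w_C·f_C = 0.12 × 1.47674 = 0.177209
Denominator: 0.243482 + 0.400508 + 0.177209 = 0.821199
P(Group A | the observation) = 0.243482 / 0.821199 ≈ 0.296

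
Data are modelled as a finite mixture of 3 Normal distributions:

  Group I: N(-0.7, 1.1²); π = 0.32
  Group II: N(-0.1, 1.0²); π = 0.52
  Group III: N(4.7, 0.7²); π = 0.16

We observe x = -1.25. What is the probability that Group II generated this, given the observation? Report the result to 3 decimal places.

0.511

The responsibility of component k is P(Z=k) f_k(x) divided by Σ_j P(Z=j) f_j(x).
Component likelihoods at x = -1.25:
  p_I = (1/(1.1·√(2π)))·exp(−(-1.25−-0.7)²/(2·1.1²)) = 0.362675·exp(-0.12500) = 0.320059
  p_II = (1/(1.0·√(2π)))·exp(−(-1.25−-0.1)²/(2·1.0²)) = 0.398942·exp(-0.66125) = 0.205936
  p_III = (1/(0.7·√(2π)))·exp(−(-1.25−4.7)²/(2·0.7²)) = 0.569918·exp(-36.12500) = 1.16661e-16
Multiply by the mixture weights:
  P(Z=I)·p_I = 0.32 × 0.320059 = 0.102419
  P(Z=II)·p_II = 0.52 × 0.205936 = 0.107087
  P(Z=III)·p_III = 0.16 × 1.16661e-16 = 1.86657e-17
Sum: 0.102419 + 0.107087 + 1.86657e-17 = 0.209506
Responsibility of Group II: 0.107087 / 0.209506 ≈ 0.511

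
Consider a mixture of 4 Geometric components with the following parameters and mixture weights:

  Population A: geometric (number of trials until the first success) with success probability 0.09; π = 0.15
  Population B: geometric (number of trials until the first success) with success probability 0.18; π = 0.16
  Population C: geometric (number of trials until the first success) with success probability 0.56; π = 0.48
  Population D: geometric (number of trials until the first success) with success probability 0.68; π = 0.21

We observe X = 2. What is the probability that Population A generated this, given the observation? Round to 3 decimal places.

Apply Bayes' rule: the posterior for each component is proportional to its prior times its likelihood at x.
Evaluate each component's likelihood at the observed value:
  L_A = 0.09·(1−0.09)^1 = 0.09·0.91 = 0.0819
  L_B = 0.18·(1−0.18)^1 = 0.18·0.82 = 0.1476
  L_C = 0.56·(1−0.56)^1 = 0.56·0.44 = 0.2464
  L_D = 0.68·(1−0.68)^1 = 0.68·0.32 = 0.2176
Weight by the priors:
  w_A·L_A = 0.15 × 0.0819 = 0.012285
  w_B·L_B = 0.16 × 0.1476 = 0.023616
  w_C·L_C = 0.48 × 0.2464 = 0.118272
  w_D·L_D = 0.21 × 0.2176 = 0.045696
Sum: 0.012285 + 0.023616 + 0.118272 + 0.045696 = 0.199869
P(Population A | data) = 0.012285 / 0.199869 ≈ 0.061

0.061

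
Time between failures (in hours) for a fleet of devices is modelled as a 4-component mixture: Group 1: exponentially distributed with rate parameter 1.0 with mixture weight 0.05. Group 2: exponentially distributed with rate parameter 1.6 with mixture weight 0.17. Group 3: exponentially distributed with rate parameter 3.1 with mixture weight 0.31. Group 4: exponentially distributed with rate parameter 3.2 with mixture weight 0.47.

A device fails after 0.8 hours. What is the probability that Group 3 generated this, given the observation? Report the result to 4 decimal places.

P(component k | x) = w_k·f_k(x) / marginal(x), where marginal(x) = Σ_j w_j·f_j(x).
Exponential densities:
  p_1 = 0.449329
  p_2 = 0.44486
  p_3 = 0.259604
  p_4 = 0.247375
Prior × likelihood for each component:
  w_1·p_1 = 0.05 × 0.449329 = 0.0224664
  w_2·p_2 = 0.17 × 0.44486 = 0.0756261
  w_3·p_3 = 0.31 × 0.259604 = 0.0804772
  w_4·p_4 = 0.47 × 0.247375 = 0.116266
Sum: 0.0224664 + 0.0756261 + 0.0804772 + 0.116266 = 0.294836
So the posterior for Group 3 is 0.0804772 / 0.294836 ≈ 0.2730.

0.2730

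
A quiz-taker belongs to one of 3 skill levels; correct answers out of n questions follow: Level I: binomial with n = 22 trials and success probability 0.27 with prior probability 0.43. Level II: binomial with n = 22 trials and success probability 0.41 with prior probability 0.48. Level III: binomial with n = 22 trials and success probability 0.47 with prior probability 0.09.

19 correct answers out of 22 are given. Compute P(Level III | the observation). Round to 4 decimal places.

0.6453

Posterior ∝ prior × likelihood, so P(k | x) ∝ P(Z=k) f_k(x); normalise over all components.
Binomial probabilities:
  L_I = C(22,19)·0.27^19·0.73^3 = 1540·1.57004e-11·0.389017 = 9.40591e-09
  L_II = C(22,19)·0.41^19·0.59^3 = 1540·4.39434e-08·0.205379 = 1.38986e-05
  L_III = C(22,19)·0.47^19·0.53^3 = 1540·5.88653e-07·0.148877 = 0.000134961
Unnormalised posteriors:
  P(Z=I)·L_I = 0.43 × 9.40591e-09 = 4.04454e-09
  P(Z=II)·L_II = 0.48 × 1.38986e-05 = 6.67131e-06
  P(Z=III)·L_III = 0.09 × 0.000134961 = 1.21465e-05
Marginal: 4.04454e-09 + 6.67131e-06 + 1.21465e-05 = 1.88218e-05
P(Level III | x) = 1.21465e-05 / 1.88218e-05 ≈ 0.6453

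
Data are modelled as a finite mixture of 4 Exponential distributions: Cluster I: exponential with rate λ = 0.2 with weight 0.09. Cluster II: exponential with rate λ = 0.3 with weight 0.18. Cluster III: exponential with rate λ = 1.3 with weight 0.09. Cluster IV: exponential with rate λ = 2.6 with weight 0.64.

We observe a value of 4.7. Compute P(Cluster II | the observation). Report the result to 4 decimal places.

Apply Bayes' rule: the posterior for each component is proportional to its prior times its likelihood at x.
Component likelihoods at x = 4.7:
  p_I = 0.0781256
  p_II = 0.073243
  p_III = 0.00288672
  p_IV = 1.28202e-05
Unnormalised posteriors:
  π_I·p_I = 0.09 × 0.0781256 = 0.0070313
  π_II·p_II = 0.18 × 0.073243 = 0.0131837
  π_III·p_III = 0.09 × 0.00288672 = 0.000259804
  π_IV·p_IV = 0.64 × 1.28202e-05 = 8.20493e-06
Sum: 0.0070313 + 0.0131837 + 0.000259804 + 8.20493e-06 = 0.020483
P(Cluster II | the observation) ≈ 0.6436

0.6436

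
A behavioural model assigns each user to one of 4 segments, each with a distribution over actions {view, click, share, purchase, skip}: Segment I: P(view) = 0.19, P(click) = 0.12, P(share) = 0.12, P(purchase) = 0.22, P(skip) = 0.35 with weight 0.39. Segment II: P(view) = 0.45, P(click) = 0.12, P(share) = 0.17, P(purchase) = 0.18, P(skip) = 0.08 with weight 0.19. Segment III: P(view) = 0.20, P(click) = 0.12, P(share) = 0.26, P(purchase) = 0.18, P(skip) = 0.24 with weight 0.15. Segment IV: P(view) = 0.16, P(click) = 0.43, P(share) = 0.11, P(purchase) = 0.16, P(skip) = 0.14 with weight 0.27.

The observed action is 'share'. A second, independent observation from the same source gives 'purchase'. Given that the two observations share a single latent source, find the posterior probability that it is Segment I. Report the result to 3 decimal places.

By Bayes' theorem, P(k | x) = π_k f_k(x) / Σ_j π_j f_j(x).
Since both observations come from the same component, the likelihood for component k is f_k(x₁)·f_k(x₂).
  p_I = [P(share | comp) = 0.12] × [0.22] = 0.0264
  p_II = [P(share | comp) = 0.17] × [0.18] = 0.0306
  p_III = [P(share | comp) = 0.26] × [0.18] = 0.0468
  p_IV = [P(share | comp) = 0.11] × [0.16] = 0.0176
Multiply by the mixture weights:
  π_I·p_I = 0.39 × 0.0264 = 0.010296
  π_II·p_II = 0.19 × 0.0306 = 0.005814
  π_III·p_III = 0.15 × 0.0468 = 0.00702
  π_IV·p_IV = 0.27 × 0.0176 = 0.004752
Evidence: 0.010296 + 0.005814 + 0.00702 + 0.004752 = 0.027882
Responsibility of Segment I: 0.010296 / 0.027882 ≈ 0.369

0.369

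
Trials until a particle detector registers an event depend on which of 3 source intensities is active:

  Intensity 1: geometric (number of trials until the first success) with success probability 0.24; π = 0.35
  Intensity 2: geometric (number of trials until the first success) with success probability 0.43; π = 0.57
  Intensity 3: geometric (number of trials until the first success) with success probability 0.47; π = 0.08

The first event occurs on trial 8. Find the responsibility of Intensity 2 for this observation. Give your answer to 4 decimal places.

0.2732

The responsibility of component k is P(Z=k) f_k(x) divided by Σ_j P(Z=j) f_j(x).
Component likelihoods at x = 8:
  p_1 = 0.24·(1−0.24)^7 = 0.24·0.146452 = 0.0351485
  p_2 = 0.43·(1−0.43)^7 = 0.43·0.019549 = 0.00840606
  p_3 = 0.47·(1−0.47)^7 = 0.47·0.0117471 = 0.00552114
Multiply by the mixture weights:
  P(Z=1)·p_1 = 0.35 × 0.0351485 = 0.012302
  P(Z=2)·p_2 = 0.57 × 0.00840606 = 0.00479145
  P(Z=3)·p_3 = 0.08 × 0.00552114 = 0.000441691
Marginal: 0.012302 + 0.00479145 + 0.000441691 = 0.0175351
P(Intensity 2 | the observation) = 0.00479145 / 0.0175351 ≈ 0.2732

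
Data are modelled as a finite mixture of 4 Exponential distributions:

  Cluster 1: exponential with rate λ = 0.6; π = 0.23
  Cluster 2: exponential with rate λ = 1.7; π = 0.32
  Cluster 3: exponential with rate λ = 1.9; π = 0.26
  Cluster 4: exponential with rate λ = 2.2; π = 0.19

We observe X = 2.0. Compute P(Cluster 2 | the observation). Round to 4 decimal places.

0.2392

By Bayes' theorem, P(k | x) = P(Z=k) f_k(x) / Σ_j P(Z=j) f_j(x).
Evaluate each component's likelihood at the observed value:
  f_1 = 0.6·e^(−0.6·2.0) = 0.6·e^(−1.2000) = 0.180717
  f_2 = 1.7·e^(−1.7·2.0) = 1.7·e^(−3.4000) = 0.0567346
  f_3 = 1.9·e^(−1.9·2.0) = 1.9·e^(−3.8000) = 0.0425045
  f_4 = 2.2·e^(−2.2·2.0) = 2.2·e^(−4.4000) = 0.0270101
Multiply by the mixture weights:
  P(Z=1)·f_1 = 0.23 × 0.180717 = 0.0415648
  P(Z=2)·f_2 = 0.32 × 0.0567346 = 0.0181551
  P(Z=3)·f_3 = 0.26 × 0.0425045 = 0.0110512
  P(Z=4)·f_4 = 0.19 × 0.0270101 = 0.00513193
Normaliser: 0.0415648 + 0.0181551 + 0.0110512 + 0.00513193 = 0.0759029
Responsibility of Cluster 2: 0.0181551 / 0.0759029 ≈ 0.2392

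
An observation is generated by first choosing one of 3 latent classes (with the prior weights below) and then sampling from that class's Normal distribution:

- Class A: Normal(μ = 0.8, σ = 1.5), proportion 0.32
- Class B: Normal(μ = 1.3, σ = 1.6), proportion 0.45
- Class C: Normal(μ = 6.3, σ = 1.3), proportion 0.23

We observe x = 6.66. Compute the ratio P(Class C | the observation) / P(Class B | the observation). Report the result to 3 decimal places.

Since P(k|x) ∝ π_k f_k(x), the posterior odds are π_i f_i(x) / (π_j f_j(x)).
Normal densities:
  L_A = (1/(1.5·√(2π)))·exp(−(6.66−0.8)²/(2·1.5²)) = 0.265962·exp(-7.63102) = 0.000129035
  L_B = (1/(1.6·√(2π)))·exp(−(6.66−1.3)²/(2·1.6²)) = 0.249339·exp(-5.61125) = 0.000911707
  L_C = (1/(1.3·√(2π)))·exp(−(6.66−6.3)²/(2·1.3²)) = 0.306879·exp(-0.03834) = 0.295335
0.067927 / 0.000410268 ≈ 165.567

165.567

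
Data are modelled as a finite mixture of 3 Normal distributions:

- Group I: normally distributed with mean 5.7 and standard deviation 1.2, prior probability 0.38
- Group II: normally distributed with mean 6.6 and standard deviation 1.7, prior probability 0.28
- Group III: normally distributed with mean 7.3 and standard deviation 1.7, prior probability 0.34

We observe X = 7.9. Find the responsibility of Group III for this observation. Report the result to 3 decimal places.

0.508

By Bayes' theorem, P(k | x) = w_k f_k(x) / Σ_j w_j f_j(x).
Component likelihoods at x = 7.9:
  p_I = 0.061926
  p_II = 0.175178
  p_III = 0.220502
Unnormalised posteriors:
  w_I·p_I = 0.38 × 0.061926 = 0.0235319
  w_II·p_II = 0.28 × 0.175178 = 0.0490498
  w_III·p_III = 0.34 × 0.220502 = 0.0749705
Denominator: 0.0235319 + 0.0490498 + 0.0749705 = 0.147552
So the posterior for Group III is 0.0749705 / 0.147552 ≈ 0.508.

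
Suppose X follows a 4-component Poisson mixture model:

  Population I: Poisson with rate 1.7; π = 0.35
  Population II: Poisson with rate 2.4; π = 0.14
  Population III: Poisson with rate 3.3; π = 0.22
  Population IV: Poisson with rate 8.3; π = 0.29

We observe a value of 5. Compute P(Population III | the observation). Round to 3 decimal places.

P(component k | x) = w_k·f_k(x) / marginal(x), where marginal(x) = Σ_j w_j·f_j(x).
Poisson probabilities:
  p_I = 0.0216154
  p_II = 0.0601961
  p_III = 0.120286
  p_IV = 0.0815765
Prior × likelihood for each component:
  w_I·p_I = 0.35 × 0.0216154 = 0.00756538
  w_II·p_II = 0.14 × 0.0601961 = 0.00842745
  w_III·p_III = 0.22 × 0.120286 = 0.026463
  w_IV·p_IV = 0.29 × 0.0815765 = 0.0236572
Denominator: 0.00756538 + 0.00842745 + 0.026463 + 0.0236572 = 0.066113
Responsibility of Population III: 0.026463 / 0.066113 ≈ 0.400

0.400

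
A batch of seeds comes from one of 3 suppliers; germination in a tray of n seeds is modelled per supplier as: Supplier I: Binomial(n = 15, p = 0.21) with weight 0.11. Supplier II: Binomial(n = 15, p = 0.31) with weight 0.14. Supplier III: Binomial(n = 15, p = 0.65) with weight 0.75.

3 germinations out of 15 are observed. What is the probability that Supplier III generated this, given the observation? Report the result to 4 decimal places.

0.0064

P(component k | x) = P(Z=k)·f_k(x) / marginal(x), where marginal(x) = Σ_j P(Z=j)·f_j(x).
Binomial probabilities:
  f_I = 0.248997
  f_II = 0.157865
  f_III = 0.000422248
Weight by the priors:
  P(Z=I)·f_I = 0.11 × 0.248997 = 0.0273897
  P(Z=II)·f_II = 0.14 × 0.157865 = 0.0221011
  P(Z=III)·f_III = 0.75 × 0.000422248 = 0.000316686
Evidence: 0.0273897 + 0.0221011 + 0.000316686 = 0.0498075
P(Supplier III | 3 germinations out of 15) = 0.000316686 / 0.0498075 ≈ 0.0064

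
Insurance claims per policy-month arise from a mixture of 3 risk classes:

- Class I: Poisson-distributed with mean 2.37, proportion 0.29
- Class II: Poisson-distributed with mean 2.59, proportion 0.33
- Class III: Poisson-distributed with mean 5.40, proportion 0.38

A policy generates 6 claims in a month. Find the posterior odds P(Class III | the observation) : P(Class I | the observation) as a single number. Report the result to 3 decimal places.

8.858

The posterior odds equal the prior odds times the likelihood ratio: (w_i/w_j)·(f_i(x)/f_j(x)).
Component likelihoods at x = 6 claims:
  p_I = e^(−2.37)·2.37^6/6! = 0.023008
  p_II = e^(−2.59)·2.59^6/6! = 0.0314516
  p_III = e^(−5.40)·5.40^6/6! = 0.155539
0.0591049 / 0.00667233 ≈ 8.858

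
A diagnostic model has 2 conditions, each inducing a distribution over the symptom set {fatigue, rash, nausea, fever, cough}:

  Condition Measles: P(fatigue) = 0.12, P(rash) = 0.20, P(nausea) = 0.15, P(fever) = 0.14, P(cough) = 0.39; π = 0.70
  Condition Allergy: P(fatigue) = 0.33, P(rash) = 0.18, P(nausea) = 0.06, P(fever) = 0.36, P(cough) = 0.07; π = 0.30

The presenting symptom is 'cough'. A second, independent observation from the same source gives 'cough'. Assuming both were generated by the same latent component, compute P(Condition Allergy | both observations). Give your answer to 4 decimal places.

P(component k | x) = π_k·f_k(x) / marginal(x), where marginal(x) = Σ_j π_j·f_j(x).
Since both observations come from the same component, the likelihood for component k is f_k(x₁)·f_k(x₂).
  p_Measles = [P(cough | comp) = 0.39] × [0.39] = 0.1521
  p_Allergy = [P(cough | comp) = 0.07] × [0.07] = 0.0049
Weight by the priors:
  π_Measles·p_Measles = 0.70 × 0.1521 = 0.10647
  π_Allergy·p_Allergy = 0.30 × 0.0049 = 0.00147
Marginal: 0.10647 + 0.00147 = 0.10794
P(Condition Allergy | data) = 0.00147 / 0.10794 ≈ 0.0136

0.0136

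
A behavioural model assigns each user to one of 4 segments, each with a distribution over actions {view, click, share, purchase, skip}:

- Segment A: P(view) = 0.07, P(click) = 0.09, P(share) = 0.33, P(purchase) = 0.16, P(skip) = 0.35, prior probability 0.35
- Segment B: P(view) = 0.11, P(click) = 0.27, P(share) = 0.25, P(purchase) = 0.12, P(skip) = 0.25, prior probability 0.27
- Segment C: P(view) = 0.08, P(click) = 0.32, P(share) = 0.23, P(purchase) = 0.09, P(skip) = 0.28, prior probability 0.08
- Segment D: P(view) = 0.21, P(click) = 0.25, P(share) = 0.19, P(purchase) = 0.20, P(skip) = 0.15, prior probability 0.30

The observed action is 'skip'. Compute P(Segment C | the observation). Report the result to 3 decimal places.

P(component k | x) = w_k·f_k(x) / marginal(x), where marginal(x) = Σ_j w_j·f_j(x).
Categorical probabilities:
  p_A = P(skip | comp) = 0.35
  p_B = P(skip | comp) = 0.25
  p_C = P(skip | comp) = 0.28
  p_D = P(skip | comp) = 0.15
Multiply by the mixture weights:
  w_A·p_A = 0.35 × 0.35 = 0.1225
  w_B·p_B = 0.27 × 0.25 = 0.0675
  w_C·p_C = 0.08 × 0.28 = 0.0224
  w_D·p_D = 0.30 × 0.15 = 0.045
Sum: 0.1225 + 0.0675 + 0.0224 + 0.045 = 0.2574
Responsibility of Segment C: 0.0224 / 0.2574 ≈ 0.087

0.087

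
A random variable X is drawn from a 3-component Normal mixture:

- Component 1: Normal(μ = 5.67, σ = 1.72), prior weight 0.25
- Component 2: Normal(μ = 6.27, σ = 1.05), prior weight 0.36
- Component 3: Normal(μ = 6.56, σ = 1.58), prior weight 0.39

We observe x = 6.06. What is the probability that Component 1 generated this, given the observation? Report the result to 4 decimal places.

By Bayes' theorem, P(k | x) = π_k f_k(x) / Σ_j π_j f_j(x).
Normal densities:
  p_1 = (1/(1.72·√(2π)))·exp(−(6.06−5.67)²/(2·1.72²)) = 0.231943·exp(-0.02571) = 0.226057
  p_2 = (1/(1.05·√(2π)))·exp(−(6.06−6.27)²/(2·1.05²)) = 0.379945·exp(-0.02000) = 0.372422
  p_3 = (1/(1.58·√(2π)))·exp(−(6.06−6.56)²/(2·1.58²)) = 0.252495·exp(-0.05007) = 0.240163
Multiply by the mixture weights:
  π_1·p_1 = 0.25 × 0.226057 = 0.0565142
  π_2·p_2 = 0.36 × 0.372422 = 0.134072
  π_3·p_3 = 0.39 × 0.240163 = 0.0936638
Evidence: 0.0565142 + 0.134072 + 0.0936638 = 0.28425
Responsibility of Component 1: 0.0565142 / 0.28425 ≈ 0.1988

0.1988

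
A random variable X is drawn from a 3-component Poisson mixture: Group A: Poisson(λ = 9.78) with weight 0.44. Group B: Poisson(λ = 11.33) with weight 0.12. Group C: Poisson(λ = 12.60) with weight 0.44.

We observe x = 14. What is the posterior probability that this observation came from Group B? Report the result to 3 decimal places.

0.129

By Bayes' theorem, P(k | x) = π_k f_k(x) / Σ_j π_j f_j(x).
Component likelihoods at x = 14:
  p_A = e^(−9.78)·9.78^14/14! = 0.0475265
  p_B = e^(−11.33)·11.33^14/14! = 0.0791141
  p_C = e^(−12.60)·12.60^14/14! = 0.0983261
Weight by the priors:
  π_A·p_A = 0.44 × 0.0475265 = 0.0209116
  π_B·p_B = 0.12 × 0.0791141 = 0.00949369
  π_C·p_C = 0.44 × 0.0983261 = 0.0432635
Denominator: 0.0209116 + 0.00949369 + 0.0432635 = 0.0736688
Responsibility of Group B: 0.00949369 / 0.0736688 ≈ 0.129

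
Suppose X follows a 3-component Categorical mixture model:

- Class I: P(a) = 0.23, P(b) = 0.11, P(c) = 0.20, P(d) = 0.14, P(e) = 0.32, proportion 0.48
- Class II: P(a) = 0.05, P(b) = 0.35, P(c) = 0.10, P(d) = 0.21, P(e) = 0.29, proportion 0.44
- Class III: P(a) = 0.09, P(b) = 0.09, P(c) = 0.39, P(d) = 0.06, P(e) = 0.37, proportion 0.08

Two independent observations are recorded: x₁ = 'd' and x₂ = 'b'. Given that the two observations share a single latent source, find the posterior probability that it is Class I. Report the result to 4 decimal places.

Posterior ∝ prior × likelihood, so P(k | x) ∝ w_k f_k(x); normalise over all components.
Since both observations come from the same component, the likelihood for component k is f_k(x₁)·f_k(x₂).
  p_I = [P(d | comp) = 0.14] × [0.11] = 0.0154
  p_II = [P(d | comp) = 0.21] × [0.35] = 0.0735
  p_III = [P(d | comp) = 0.06] × [0.09] = 0.0054
Weight by the priors:
  w_I·p_I = 0.48 × 0.0154 = 0.007392
  w_II·p_II = 0.44 × 0.0735 = 0.03234
  w_III·p_III = 0.08 × 0.0054 = 0.000432
Denominator: 0.007392 + 0.03234 + 0.000432 = 0.040164
P(Class I | x₁, x₂) = 0.007392 / 0.040164 ≈ 0.1840

0.1840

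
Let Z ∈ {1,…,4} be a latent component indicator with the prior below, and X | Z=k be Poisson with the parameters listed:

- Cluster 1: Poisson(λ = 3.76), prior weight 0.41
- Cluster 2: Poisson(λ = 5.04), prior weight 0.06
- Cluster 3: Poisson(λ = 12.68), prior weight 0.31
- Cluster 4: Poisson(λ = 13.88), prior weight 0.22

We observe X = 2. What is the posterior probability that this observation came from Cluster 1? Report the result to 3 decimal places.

0.931

By Bayes' theorem, P(k | x) = π_k f_k(x) / Σ_j π_j f_j(x).
Evaluate each component's likelihood at the observed value:
  p_1 = e^(−3.76)·3.76^2/2! = 0.164588
  p_2 = e^(−5.04)·5.04^2/2! = 0.0822218
  p_3 = e^(−12.68)·12.68^2/2! = 0.000250239
  p_4 = e^(−13.88)·13.88^2/2! = 9.03112e-05
Multiply by the mixture weights:
  π_1·p_1 = 0.41 × 0.164588 = 0.0674811
  π_2·p_2 = 0.06 × 0.0822218 = 0.00493331
  π_3·p_3 = 0.31 × 0.000250239 = 7.7574e-05
  π_4·p_4 = 0.22 × 9.03112e-05 = 1.98685e-05
Marginal: 0.0674811 + 0.00493331 + 7.7574e-05 + 1.98685e-05 = 0.0725119
P(Cluster 1 | 2) ≈ 0.931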